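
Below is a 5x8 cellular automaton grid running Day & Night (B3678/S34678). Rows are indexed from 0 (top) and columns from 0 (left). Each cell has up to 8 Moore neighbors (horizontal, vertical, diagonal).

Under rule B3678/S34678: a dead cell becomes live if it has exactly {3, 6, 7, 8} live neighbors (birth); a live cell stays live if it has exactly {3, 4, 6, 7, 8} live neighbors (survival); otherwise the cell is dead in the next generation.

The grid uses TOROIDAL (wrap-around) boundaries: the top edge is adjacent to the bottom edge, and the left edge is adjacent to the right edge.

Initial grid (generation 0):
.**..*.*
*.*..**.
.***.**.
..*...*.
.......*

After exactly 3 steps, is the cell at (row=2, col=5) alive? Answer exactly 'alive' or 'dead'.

Answer: alive

Derivation:
Simulating step by step:
Generation 0 (given above): 16 live cells
Generation 1: 20 live cells
.*.....*
**...*..
.******.
.***.***
***.....
Generation 2: 14 live cells
*.......
**.*.*.*
..**....
.**..***
...*....
Generation 3: 17 live cells
***.*..*
**..*...
...*.*..
..*.*...
***...**

Cell (2,5) at generation 3: 1 -> alive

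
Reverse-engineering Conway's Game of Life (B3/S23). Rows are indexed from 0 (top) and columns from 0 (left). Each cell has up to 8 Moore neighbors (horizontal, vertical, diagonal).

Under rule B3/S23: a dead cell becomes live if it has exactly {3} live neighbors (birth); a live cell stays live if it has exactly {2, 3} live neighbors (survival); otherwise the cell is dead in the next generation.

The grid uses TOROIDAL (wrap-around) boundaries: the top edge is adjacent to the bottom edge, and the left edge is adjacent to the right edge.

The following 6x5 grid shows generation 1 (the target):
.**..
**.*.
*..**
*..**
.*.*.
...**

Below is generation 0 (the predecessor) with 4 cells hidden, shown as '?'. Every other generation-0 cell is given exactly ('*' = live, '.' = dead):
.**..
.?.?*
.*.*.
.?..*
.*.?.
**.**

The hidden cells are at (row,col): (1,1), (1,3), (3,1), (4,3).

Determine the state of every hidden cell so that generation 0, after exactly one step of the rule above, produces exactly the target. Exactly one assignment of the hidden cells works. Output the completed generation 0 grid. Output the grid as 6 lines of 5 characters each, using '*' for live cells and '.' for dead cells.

Hidden generation-0 cells (in order): (1,1), (1,3), (3,1), (4,3).
A hidden cell only influences target cells in its own 3x3 neighborhood. Try each of the 2^4 = 16 assignments, step the completed generation 0 forward once under B3/S23, and compare with the target:
  (1,1)=. (1,3)=. (3,1)=. (4,3)=. -> step gives (3,2)='*' but target has '.' -> reject
  (1,1)=. (1,3)=. (3,1)=. (4,3)=* -> step reproduces the target at every cell -> ACCEPT
  (1,1)=. (1,3)=. (3,1)=* (4,3)=. -> step gives (2,0)='.' but target has '*' -> reject
  (1,1)=. (1,3)=. (3,1)=* (4,3)=* -> step gives (2,0)='.' but target has '*' -> reject
  (1,1)=. (1,3)=* (3,1)=. (4,3)=. -> step gives (0,2)='.' but target has '*' -> reject
  (1,1)=. (1,3)=* (3,1)=. (4,3)=* -> step gives (0,2)='.' but target has '*' -> reject
  (1,1)=. (1,3)=* (3,1)=* (4,3)=. -> step gives (0,2)='.' but target has '*' -> reject
  (1,1)=. (1,3)=* (3,1)=* (4,3)=* -> step gives (0,2)='.' but target has '*' -> reject
  (1,1)=* (1,3)=. (3,1)=. (4,3)=. -> step gives (0,1)='.' but target has '*' -> reject
  (1,1)=* (1,3)=. (3,1)=. (4,3)=* -> step gives (0,1)='.' but target has '*' -> reject
  (1,1)=* (1,3)=. (3,1)=* (4,3)=. -> step gives (0,1)='.' but target has '*' -> reject
  (1,1)=* (1,3)=. (3,1)=* (4,3)=* -> step gives (0,1)='.' but target has '*' -> reject
  (1,1)=* (1,3)=* (3,1)=. (4,3)=. -> step gives (0,1)='.' but target has '*' -> reject
  (1,1)=* (1,3)=* (3,1)=. (4,3)=* -> step gives (0,1)='.' but target has '*' -> reject
  (1,1)=* (1,3)=* (3,1)=* (4,3)=. -> step gives (0,1)='.' but target has '*' -> reject
  (1,1)=* (1,3)=* (3,1)=* (4,3)=* -> step gives (0,1)='.' but target has '*' -> reject
Unique solution: (1,1)=dead, (1,3)=dead, (3,1)=dead, (4,3)=live.
Check: live-neighbor counts of every cell in the completed generation 0:
53344
33431
30223
32432
52435
44633
Applying B3/S23 to generation 0 with these counts gives:
.**..
**.*.
*..**
*..**
.*.*.
...**
which matches the target exactly.

Answer: .**..
....*
.*.*.
....*
.*.*.
**.**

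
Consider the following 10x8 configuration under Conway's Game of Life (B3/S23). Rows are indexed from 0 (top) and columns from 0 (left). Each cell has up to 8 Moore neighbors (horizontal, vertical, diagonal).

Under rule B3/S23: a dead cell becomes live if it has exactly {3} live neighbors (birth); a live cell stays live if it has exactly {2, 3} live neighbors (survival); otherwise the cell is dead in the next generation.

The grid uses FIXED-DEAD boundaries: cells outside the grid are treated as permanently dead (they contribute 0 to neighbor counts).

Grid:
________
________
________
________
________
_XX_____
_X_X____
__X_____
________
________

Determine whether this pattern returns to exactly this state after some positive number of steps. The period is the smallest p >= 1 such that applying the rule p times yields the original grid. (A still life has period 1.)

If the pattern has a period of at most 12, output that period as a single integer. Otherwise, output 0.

Answer: 1

Derivation:
Simulating and comparing each generation to the original:
Gen 0 (original, given above): 5 live cells
Gen 1: 5 live cells, MATCHES original -> period = 1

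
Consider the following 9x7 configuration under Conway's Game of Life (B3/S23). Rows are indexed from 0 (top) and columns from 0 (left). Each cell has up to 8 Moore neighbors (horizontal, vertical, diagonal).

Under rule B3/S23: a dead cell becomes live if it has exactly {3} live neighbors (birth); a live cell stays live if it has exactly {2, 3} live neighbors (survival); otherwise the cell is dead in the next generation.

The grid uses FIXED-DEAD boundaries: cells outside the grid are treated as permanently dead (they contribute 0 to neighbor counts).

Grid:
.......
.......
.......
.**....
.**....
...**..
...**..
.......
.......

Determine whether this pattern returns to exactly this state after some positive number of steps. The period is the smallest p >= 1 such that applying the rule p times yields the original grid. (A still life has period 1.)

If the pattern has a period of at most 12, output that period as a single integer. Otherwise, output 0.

Answer: 2

Derivation:
Simulating and comparing each generation to the original:
Gen 0 (original, given above): 8 live cells
Gen 1: 6 live cells, differs from original
Gen 2: 8 live cells, MATCHES original -> period = 2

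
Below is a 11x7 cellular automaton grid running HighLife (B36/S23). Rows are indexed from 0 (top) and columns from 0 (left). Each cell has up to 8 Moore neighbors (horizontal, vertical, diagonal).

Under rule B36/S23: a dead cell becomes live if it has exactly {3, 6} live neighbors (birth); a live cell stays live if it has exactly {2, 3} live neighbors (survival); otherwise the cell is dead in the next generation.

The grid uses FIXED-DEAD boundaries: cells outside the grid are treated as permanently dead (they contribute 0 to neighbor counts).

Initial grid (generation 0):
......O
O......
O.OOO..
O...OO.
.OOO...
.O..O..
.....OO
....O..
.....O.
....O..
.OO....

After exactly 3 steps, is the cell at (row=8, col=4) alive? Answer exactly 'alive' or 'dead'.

Answer: alive

Derivation:
Simulating step by step:
Generation 0 (given above): 21 live cells
Generation 1: 24 live cells
.......
.O.O...
O..OOO.
O..O.O.
OOOO.O.
.O.OOO.
....OO.
....O.O
....OO.
.......
.......
Generation 2: 21 live cells
.......
..OO...
OO.O.O.
O....OO
O....OO
OO....O
......O
...O.OO
....OO.
.......
.......
Generation 3: 19 live cells
.......
.OOOO..
OO.O.OO
O......
O......
OO....O
......O
......O
....OOO
.......
.......

Cell (8,4) at generation 3: 1 -> alive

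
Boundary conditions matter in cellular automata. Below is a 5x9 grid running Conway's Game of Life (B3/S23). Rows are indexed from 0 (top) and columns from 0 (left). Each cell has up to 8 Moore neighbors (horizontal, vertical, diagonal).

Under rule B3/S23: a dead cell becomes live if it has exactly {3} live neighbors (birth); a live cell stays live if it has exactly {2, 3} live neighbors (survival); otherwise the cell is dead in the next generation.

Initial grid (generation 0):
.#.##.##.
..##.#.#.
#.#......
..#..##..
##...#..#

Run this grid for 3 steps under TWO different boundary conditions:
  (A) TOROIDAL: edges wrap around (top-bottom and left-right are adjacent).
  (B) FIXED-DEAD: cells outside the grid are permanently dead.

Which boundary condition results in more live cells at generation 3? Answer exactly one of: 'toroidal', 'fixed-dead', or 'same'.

Under TOROIDAL boundary, generation 3:
.#.......
#.#..#..#
#........
..#...#.#
.#.##...#
Population = 13

Under FIXED-DEAD boundary, generation 3:
......#..
...#.##..
...##....
.#.#.#...
..#......
Population = 10

Comparison: toroidal=13, fixed-dead=10 -> toroidal

Answer: toroidal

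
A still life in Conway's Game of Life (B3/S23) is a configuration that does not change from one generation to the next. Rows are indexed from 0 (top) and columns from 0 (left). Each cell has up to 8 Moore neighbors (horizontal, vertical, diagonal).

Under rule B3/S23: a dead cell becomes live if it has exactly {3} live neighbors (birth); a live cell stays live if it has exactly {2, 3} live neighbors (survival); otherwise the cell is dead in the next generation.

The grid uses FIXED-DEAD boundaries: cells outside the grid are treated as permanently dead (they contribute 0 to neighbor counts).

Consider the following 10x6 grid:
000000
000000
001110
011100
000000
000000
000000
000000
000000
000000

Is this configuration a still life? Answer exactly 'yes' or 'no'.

Answer: no

Derivation:
Compute generation 1 and compare to generation 0 (given above):
Generation 1:
000000
000100
010010
010010
001000
000000
000000
000000
000000
000000
Cell (1,3) differs: gen0=0 vs gen1=1 -> NOT a still life.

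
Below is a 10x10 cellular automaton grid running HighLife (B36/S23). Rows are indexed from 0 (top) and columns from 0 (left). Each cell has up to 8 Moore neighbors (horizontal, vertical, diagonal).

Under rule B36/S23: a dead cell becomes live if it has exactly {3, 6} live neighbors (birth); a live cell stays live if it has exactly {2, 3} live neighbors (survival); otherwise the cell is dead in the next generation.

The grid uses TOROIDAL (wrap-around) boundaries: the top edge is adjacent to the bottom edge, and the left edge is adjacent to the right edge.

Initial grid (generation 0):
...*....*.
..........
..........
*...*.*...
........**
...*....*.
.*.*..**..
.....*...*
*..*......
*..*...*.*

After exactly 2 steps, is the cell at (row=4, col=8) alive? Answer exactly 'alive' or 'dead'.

Answer: dead

Derivation:
Simulating step by step:
Generation 0 (given above): 21 live cells
Generation 1: 27 live cells
........**
..........
..........
.........*
.......***
..*.....**
..*.*.***.
*.*.*.*...
*...*...*.
*.***...**
Generation 2: 27 live cells
*..*....*.
..........
..........
.........*
*......*..
...*..**..
..*...*.*.
....*.*.*.
*.***..***
**.**..*..

Cell (4,8) at generation 2: 0 -> dead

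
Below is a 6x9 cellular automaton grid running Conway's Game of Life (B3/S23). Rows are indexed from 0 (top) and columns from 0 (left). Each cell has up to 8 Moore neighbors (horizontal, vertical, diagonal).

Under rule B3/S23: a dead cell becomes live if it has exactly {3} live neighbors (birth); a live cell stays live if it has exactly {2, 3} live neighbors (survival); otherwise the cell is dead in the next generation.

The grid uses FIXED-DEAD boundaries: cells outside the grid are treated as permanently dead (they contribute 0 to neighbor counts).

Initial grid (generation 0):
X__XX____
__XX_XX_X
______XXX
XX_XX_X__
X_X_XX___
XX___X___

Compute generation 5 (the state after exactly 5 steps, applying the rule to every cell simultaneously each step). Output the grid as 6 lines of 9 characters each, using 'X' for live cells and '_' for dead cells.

Answer: _________
XX___XXX_
XX_______
______X__
____XXX__
____XXX__

Derivation:
Simulating step by step:
Generation 0 (given above): 23 live cells
Generation 1: 23 live cells
__XXXX___
__XX_XX_X
_X______X
XXXXX_X__
__X___X__
XX__XX___
Generation 2: 16 live cells
__X__XX__
_X___XXX_
X_____X__
X__X_X_X_
______X__
_X___X___
Generation 3: 12 live cells
_____X_X_
_X_____X_
XX__X____
_____X_X_
____XXX__
_________
Generation 4: 11 live cells
______X__
XX____X__
XX____X__
_________
____XXX__
_____X___
Generation 5: 14 live cells
(generation 5 grid is the final answer)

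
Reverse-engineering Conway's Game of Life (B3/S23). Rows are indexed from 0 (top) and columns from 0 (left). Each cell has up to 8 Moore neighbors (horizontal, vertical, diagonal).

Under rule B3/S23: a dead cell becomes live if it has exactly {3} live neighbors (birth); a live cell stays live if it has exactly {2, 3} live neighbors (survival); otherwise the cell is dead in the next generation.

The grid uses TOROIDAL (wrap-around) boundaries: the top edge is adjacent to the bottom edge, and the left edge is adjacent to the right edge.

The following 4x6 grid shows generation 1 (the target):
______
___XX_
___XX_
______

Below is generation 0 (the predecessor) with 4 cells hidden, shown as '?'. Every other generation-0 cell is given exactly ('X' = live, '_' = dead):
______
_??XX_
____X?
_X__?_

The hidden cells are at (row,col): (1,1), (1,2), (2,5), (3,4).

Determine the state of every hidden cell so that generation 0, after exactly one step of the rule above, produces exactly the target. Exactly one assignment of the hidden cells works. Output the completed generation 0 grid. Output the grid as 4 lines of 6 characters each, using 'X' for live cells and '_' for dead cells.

Answer: ______
___XX_
____X_
_X____

Derivation:
Hidden generation-0 cells (in order): (1,1), (1,2), (2,5), (3,4).
A hidden cell only influences target cells in its own 3x3 neighborhood. Try each of the 2^4 = 16 assignments, step the completed generation 0 forward once under B3/S23, and compare with the target:
  (1,1)=_ (1,2)=_ (2,5)=_ (3,4)=_ -> step reproduces the target at every cell -> ACCEPT
  (1,1)=_ (1,2)=_ (2,5)=_ (3,4)=X -> step gives (0,3)='X' but target has '_' -> reject
  (1,1)=_ (1,2)=_ (2,5)=X (3,4)=_ -> step gives (1,5)='X' but target has '_' -> reject
  (1,1)=_ (1,2)=_ (2,5)=X (3,4)=X -> step gives (0,3)='X' but target has '_' -> reject
  (1,1)=_ (1,2)=X (2,5)=_ (3,4)=_ -> step gives (0,2)='X' but target has '_' -> reject
  (1,1)=_ (1,2)=X (2,5)=_ (3,4)=X -> step gives (0,2)='X' but target has '_' -> reject
  (1,1)=_ (1,2)=X (2,5)=X (3,4)=_ -> step gives (0,2)='X' but target has '_' -> reject
  (1,1)=_ (1,2)=X (2,5)=X (3,4)=X -> step gives (0,2)='X' but target has '_' -> reject
  (1,1)=X (1,2)=_ (2,5)=_ (3,4)=_ -> step gives (0,2)='X' but target has '_' -> reject
  (1,1)=X (1,2)=_ (2,5)=_ (3,4)=X -> step gives (0,2)='X' but target has '_' -> reject
  (1,1)=X (1,2)=_ (2,5)=X (3,4)=_ -> step gives (0,2)='X' but target has '_' -> reject
  (1,1)=X (1,2)=_ (2,5)=X (3,4)=X -> step gives (0,2)='X' but target has '_' -> reject
  (1,1)=X (1,2)=X (2,5)=_ (3,4)=_ -> step gives (0,1)='X' but target has '_' -> reject
  (1,1)=X (1,2)=X (2,5)=_ (3,4)=X -> step gives (0,1)='X' but target has '_' -> reject
  (1,1)=X (1,2)=X (2,5)=X (3,4)=_ -> step gives (0,1)='X' but target has '_' -> reject
  (1,1)=X (1,2)=X (2,5)=X (3,4)=X -> step gives (0,1)='X' but target has '_' -> reject
Unique solution: (1,1)=dead, (1,2)=dead, (2,5)=dead, (3,4)=dead.
Check: live-neighbor counts of every cell in the completed generation 0:
112221
001222
112322
101111
Applying B3/S23 to generation 0 with these counts gives:
______
___XX_
___XX_
______
which matches the target exactly.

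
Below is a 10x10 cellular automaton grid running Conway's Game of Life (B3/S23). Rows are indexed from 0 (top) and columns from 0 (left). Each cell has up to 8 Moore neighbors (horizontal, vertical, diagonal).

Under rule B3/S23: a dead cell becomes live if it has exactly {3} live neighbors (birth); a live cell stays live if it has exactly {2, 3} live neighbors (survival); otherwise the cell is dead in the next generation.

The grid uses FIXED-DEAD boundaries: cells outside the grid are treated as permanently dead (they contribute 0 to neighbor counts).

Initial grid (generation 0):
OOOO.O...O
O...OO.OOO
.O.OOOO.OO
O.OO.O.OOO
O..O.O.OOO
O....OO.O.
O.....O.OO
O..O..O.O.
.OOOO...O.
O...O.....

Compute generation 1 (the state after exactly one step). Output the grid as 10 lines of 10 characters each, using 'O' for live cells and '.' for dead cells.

Simulating step by step:
Generation 0 (given above): 51 live cells
Generation 1: 39 live cells
(generation 1 grid is the final answer)

Answer: OOOO.OO..O
O......O..
OO........
O.........
O.OO.O....
OO..OO....
OO....O.OO
O..OOO..O.
OOO.OO.O..
.OO.O.....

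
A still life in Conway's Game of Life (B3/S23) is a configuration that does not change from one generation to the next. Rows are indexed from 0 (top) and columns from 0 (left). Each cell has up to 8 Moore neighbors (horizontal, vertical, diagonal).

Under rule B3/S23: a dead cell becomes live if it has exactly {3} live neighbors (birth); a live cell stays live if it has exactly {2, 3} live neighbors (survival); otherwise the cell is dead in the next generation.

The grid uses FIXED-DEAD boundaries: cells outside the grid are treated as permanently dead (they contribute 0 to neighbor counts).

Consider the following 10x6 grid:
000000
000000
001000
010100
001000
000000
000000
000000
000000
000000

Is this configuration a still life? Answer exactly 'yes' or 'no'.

Answer: yes

Derivation:
Compute generation 1 and compare to generation 0 (given above):
Generation 1:
000000
000000
001000
010100
001000
000000
000000
000000
000000
000000
The grids are IDENTICAL -> still life.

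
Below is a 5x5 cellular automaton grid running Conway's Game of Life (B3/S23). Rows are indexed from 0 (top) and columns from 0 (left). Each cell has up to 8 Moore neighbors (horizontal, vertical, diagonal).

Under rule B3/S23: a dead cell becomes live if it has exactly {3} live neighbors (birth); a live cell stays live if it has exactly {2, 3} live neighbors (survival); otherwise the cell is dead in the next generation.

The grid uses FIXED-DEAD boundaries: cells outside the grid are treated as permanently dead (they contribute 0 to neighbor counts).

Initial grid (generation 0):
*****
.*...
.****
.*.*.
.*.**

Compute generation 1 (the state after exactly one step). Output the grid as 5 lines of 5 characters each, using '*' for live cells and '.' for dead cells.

Simulating step by step:
Generation 0 (given above): 15 live cells
Generation 1: 12 live cells
(generation 1 grid is the final answer)

Answer: ****.
.....
**.**
**...
...**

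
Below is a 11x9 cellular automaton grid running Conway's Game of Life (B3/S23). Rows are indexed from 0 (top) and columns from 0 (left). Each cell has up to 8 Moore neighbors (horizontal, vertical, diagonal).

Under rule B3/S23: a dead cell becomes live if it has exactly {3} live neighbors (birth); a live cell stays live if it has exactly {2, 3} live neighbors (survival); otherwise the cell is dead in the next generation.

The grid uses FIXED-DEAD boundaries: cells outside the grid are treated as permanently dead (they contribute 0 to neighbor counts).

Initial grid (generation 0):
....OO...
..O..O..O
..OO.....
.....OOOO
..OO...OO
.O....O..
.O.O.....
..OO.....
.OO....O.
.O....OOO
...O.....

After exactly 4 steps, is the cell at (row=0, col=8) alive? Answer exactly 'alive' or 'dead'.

Simulating step by step:
Generation 0 (given above): 29 live cells
Generation 1: 31 live cells
....OO...
..O..O...
..OOOO..O
....O.O.O
..O..O..O
.O.O...O.
.O.O.....
...O.....
.O.O..OOO
.O....OOO
.......O.
Generation 2: 30 live cells
....OO...
..O...O..
..O...OO.
..O...O.O
..OOOOO.O
.O.OO....
...OO....
...OO..O.
......O.O
..O......
......OOO
Generation 3: 25 live cells
.....O...
...O..OO.
.OOO.OO..
.OO.O...O
.O....O..
.........
.....O...
...OOO.O.
...O...O.
......O.O
.......O.
Generation 4: 23 live cells
......O..
...O...O.
.O...OO..
O...O.OO.
.OO......
.........
.....OO..
...O.O...
...O.O.OO
......O.O
.......O.

Cell (0,8) at generation 4: 0 -> dead

Answer: dead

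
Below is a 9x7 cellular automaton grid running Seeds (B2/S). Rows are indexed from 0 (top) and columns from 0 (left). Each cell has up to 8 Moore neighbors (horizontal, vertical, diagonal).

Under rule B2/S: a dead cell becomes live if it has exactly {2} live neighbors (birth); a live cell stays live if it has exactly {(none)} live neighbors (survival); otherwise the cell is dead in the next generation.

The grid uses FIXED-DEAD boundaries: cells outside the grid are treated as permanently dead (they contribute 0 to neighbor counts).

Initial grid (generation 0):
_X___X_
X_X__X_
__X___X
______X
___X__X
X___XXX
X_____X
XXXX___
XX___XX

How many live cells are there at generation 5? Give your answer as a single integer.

Simulating step by step:
Generation 0 (given above): 24 live cells
Generation 1: 14 live cells
X_X_X_X
___XX__
___X___
__XX___
_______
_X_X___
_______
____X__
___XX__
Generation 2: 11 live cells
_X_____
_X_____
_______
____X__
_X__X__
__X____
__XXX__
_____X_
_____X_
Generation 3: 15 live cells
X_X____
X_X____
_______
___X_X_
__X__X_
_____X_
_X___X_
__X___X
____X_X
Generation 4: 17 live cells
___X___
___X___
_XXXX__
__X___X
___X___
_XX____
__X_X__
_X_XX__
___X___
Generation 5: 9 live cells
__X_X__
_X_____
_____X_
_____X_
_______
____X__
X____X_
_____X_
_______
Population at generation 5: 9

Answer: 9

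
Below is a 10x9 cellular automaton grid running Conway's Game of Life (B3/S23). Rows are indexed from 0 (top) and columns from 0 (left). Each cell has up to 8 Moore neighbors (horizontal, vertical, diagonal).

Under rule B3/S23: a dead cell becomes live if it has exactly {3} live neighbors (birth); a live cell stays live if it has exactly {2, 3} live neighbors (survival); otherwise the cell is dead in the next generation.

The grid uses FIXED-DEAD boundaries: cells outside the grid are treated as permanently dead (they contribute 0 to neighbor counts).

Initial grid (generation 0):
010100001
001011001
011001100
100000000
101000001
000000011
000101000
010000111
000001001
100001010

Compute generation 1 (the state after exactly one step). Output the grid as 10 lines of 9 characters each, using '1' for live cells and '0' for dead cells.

Answer: 001110000
000011110
011111100
101000000
010000011
000000011
000000000
000011111
000001001
000000100

Derivation:
Simulating step by step:
Generation 0 (given above): 28 live cells
Generation 1: 28 live cells
(generation 1 grid is the final answer)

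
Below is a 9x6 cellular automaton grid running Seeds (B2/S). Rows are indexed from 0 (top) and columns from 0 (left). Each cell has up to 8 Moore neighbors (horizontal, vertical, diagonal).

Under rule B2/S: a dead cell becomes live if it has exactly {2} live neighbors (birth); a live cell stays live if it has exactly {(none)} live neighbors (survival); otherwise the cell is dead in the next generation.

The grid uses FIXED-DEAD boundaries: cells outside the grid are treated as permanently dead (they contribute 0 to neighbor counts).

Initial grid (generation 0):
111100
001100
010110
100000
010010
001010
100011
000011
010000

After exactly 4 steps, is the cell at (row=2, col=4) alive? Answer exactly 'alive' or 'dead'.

Simulating step by step:
Generation 0 (given above): 20 live cells
Generation 1: 13 live cells
000010
000000
100000
000001
101001
100000
010000
110100
000011
Generation 2: 9 live cells
000000
000000
000000
100010
000010
001000
000000
000001
111100
Generation 3: 9 live cells
000000
000000
000000
000101
010001
000100
000000
100110
000010
Generation 4: 8 live cells
000000
000000
000010
001000
000100
001010
001000
000001
000001

Cell (2,4) at generation 4: 1 -> alive

Answer: alive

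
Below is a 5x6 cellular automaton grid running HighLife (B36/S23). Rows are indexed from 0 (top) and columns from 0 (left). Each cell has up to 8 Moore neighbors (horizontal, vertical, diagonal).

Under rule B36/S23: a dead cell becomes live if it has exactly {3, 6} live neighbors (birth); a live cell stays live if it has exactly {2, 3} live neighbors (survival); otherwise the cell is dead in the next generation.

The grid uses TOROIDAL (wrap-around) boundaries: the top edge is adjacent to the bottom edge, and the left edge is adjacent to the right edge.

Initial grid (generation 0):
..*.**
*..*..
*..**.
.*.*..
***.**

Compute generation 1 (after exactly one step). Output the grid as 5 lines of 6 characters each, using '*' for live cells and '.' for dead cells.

Simulating step by step:
Generation 0 (given above): 15 live cells
Generation 1: 9 live cells
(generation 1 grid is the final answer)

Answer: ..*...
***...
**.***
......
......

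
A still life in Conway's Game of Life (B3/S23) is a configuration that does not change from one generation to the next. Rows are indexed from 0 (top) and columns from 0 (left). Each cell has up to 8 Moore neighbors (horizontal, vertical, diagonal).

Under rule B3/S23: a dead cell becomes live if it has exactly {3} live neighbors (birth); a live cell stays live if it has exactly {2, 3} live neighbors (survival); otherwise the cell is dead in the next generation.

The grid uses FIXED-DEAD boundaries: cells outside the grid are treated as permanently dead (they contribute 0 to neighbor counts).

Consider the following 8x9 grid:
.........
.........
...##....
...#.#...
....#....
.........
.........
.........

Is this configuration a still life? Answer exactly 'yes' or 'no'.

Answer: yes

Derivation:
Compute generation 1 and compare to generation 0 (given above):
Generation 1:
.........
.........
...##....
...#.#...
....#....
.........
.........
.........
The grids are IDENTICAL -> still life.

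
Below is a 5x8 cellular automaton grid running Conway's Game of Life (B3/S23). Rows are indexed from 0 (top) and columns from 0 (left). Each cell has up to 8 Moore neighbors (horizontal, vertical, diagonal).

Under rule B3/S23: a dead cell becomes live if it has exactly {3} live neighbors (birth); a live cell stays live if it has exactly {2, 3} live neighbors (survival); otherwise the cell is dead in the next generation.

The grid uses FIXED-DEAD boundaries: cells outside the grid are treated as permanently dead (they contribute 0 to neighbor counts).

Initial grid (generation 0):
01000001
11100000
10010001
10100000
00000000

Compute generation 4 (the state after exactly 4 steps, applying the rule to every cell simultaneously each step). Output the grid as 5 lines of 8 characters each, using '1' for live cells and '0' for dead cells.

Answer: 01110000
00001000
01110000
00000000
00000000

Derivation:
Simulating step by step:
Generation 0 (given above): 10 live cells
Generation 1: 8 live cells
11100000
10100000
10010000
01000000
00000000
Generation 2: 7 live cells
10100000
10110000
10100000
00000000
00000000
Generation 3: 7 live cells
00110000
10110000
00110000
00000000
00000000
Generation 4: 7 live cells
(generation 4 grid is the final answer)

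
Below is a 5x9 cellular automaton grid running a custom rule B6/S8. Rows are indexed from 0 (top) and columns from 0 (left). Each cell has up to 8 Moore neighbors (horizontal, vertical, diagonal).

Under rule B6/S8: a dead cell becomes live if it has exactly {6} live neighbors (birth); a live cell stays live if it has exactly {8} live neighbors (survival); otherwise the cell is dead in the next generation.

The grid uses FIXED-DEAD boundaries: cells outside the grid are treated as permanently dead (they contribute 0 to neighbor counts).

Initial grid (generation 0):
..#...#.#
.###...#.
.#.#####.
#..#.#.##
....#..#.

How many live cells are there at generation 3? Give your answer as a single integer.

Answer: 0

Derivation:
Simulating step by step:
Generation 0 (given above): 20 live cells
Generation 1: 3 live cells
.........
.........
..#......
....#.#..
.........
Generation 2: 0 live cells
.........
.........
.........
.........
.........
Generation 3: 0 live cells
.........
.........
.........
.........
.........
Population at generation 3: 0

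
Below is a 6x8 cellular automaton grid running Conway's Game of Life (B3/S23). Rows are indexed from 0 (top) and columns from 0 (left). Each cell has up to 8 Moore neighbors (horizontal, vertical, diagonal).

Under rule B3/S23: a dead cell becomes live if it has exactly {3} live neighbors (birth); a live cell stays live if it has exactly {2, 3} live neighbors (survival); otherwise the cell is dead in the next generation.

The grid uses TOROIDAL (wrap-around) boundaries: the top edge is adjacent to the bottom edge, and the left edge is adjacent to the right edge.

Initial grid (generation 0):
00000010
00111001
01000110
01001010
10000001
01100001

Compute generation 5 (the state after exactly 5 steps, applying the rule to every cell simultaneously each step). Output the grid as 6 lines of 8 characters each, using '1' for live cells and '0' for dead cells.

Simulating step by step:
Generation 0 (given above): 16 live cells
Generation 1: 20 live cells
11000011
00111001
11000011
01000010
00100011
01000011
Generation 2: 19 live cells
01010100
00110100
01010110
01100100
01100100
01100100
Generation 3: 23 live cells
01010110
01010100
01010110
10010100
10011110
10010110
Generation 4: 22 live cells
11010001
11010000
11010110
11010000
11110000
11010000
Generation 5: 12 live cells
(generation 5 grid is the final answer)

Answer: 00011001
00010010
00010000
00010000
00011001
00011000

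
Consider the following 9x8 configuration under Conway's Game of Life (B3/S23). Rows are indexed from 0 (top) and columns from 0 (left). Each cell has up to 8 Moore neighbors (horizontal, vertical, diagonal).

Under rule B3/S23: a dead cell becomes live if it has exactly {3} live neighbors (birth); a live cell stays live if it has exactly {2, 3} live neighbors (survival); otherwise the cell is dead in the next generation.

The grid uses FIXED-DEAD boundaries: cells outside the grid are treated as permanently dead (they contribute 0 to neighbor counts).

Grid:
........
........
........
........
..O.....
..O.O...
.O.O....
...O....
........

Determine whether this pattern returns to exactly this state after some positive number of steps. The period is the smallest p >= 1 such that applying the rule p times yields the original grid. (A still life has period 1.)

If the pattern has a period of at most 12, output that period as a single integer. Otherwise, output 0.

Simulating and comparing each generation to the original:
Gen 0 (original, given above): 6 live cells
Gen 1: 6 live cells, differs from original
Gen 2: 6 live cells, MATCHES original -> period = 2

Answer: 2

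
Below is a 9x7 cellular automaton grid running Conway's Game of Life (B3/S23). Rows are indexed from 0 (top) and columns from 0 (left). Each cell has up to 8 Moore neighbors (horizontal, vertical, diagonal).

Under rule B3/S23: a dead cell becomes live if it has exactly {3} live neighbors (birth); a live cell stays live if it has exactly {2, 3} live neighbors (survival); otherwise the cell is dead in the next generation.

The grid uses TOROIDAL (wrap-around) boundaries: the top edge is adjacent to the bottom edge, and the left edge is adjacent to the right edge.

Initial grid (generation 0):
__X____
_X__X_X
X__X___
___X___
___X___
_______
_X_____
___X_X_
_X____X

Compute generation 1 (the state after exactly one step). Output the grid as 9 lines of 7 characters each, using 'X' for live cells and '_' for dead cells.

Answer: _XX__X_
XXXX___
X_XXX__
__XXX__
_______
_______
_______
X_X____
__X____

Derivation:
Simulating step by step:
Generation 0 (given above): 13 live cells
Generation 1: 17 live cells
(generation 1 grid is the final answer)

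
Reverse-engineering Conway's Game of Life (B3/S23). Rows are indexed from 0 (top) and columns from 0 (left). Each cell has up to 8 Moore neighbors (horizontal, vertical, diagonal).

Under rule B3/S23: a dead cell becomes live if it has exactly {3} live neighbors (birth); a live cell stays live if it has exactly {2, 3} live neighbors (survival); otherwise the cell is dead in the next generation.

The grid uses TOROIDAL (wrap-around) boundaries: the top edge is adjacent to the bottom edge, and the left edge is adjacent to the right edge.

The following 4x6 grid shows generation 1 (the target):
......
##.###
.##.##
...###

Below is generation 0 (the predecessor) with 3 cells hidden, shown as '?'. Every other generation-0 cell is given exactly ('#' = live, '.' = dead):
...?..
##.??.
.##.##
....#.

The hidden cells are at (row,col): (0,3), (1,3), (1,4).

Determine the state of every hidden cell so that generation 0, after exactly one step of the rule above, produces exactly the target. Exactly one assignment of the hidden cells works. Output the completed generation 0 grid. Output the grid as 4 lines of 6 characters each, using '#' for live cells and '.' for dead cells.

Hidden generation-0 cells (in order): (0,3), (1,3), (1,4).
A hidden cell only influences target cells in its own 3x3 neighborhood. Try each of the 2^3 = 8 assignments, step the completed generation 0 forward once under B3/S23, and compare with the target:
  (0,3)=. (1,3)=. (1,4)=. -> step gives (1,2)='#' but target has '.' -> reject
  (0,3)=. (1,3)=. (1,4)=# -> step gives (0,5)='#' but target has '.' -> reject
  (0,3)=. (1,3)=# (1,4)=. -> step reproduces the target at every cell -> ACCEPT
  (0,3)=. (1,3)=# (1,4)=# -> step gives (0,3)='#' but target has '.' -> reject
  (0,3)=# (1,3)=. (1,4)=. -> step gives (2,3)='#' but target has '.' -> reject
  (0,3)=# (1,3)=. (1,4)=# -> step gives (0,3)='#' but target has '.' -> reject
  (0,3)=# (1,3)=# (1,4)=. -> step gives (0,2)='#' but target has '.' -> reject
  (0,3)=# (1,3)=# (1,4)=# -> step gives (0,2)='#' but target has '.' -> reject
Unique solution: (0,3)=dead, (1,3)=live, (1,4)=dead.
Check: live-neighbor counts of every cell in the completed generation 0:
222222
334233
433433
222323
Applying B3/S23 to generation 0 with these counts gives:
......
##.###
.##.##
...###
which matches the target exactly.

Answer: ......
##.#..
.##.##
....#.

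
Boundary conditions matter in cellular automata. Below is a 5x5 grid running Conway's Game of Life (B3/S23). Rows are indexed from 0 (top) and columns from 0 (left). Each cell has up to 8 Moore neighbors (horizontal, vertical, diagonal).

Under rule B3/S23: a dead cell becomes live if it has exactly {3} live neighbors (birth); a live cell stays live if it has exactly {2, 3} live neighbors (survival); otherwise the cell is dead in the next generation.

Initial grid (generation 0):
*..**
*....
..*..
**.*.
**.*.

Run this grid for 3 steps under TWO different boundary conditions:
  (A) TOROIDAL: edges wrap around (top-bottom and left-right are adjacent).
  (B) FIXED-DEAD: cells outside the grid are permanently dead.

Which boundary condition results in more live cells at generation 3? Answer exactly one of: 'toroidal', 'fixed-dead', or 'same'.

Answer: toroidal

Derivation:
Under TOROIDAL boundary, generation 3:
..*.*
.**..
*.***
.*.**
*..*.
Population = 13

Under FIXED-DEAD boundary, generation 3:
.....
.***.
*..*.
*.**.
**...
Population = 10

Comparison: toroidal=13, fixed-dead=10 -> toroidal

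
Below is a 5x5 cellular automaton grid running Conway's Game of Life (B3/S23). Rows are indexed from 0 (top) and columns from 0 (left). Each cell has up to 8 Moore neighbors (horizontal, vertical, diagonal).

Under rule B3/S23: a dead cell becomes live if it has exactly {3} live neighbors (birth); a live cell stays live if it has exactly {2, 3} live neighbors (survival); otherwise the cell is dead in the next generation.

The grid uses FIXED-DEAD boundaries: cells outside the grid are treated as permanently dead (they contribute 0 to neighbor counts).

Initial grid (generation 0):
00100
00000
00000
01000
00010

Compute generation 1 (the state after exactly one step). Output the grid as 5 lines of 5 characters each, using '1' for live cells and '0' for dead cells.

Answer: 00000
00000
00000
00000
00000

Derivation:
Simulating step by step:
Generation 0 (given above): 3 live cells
Generation 1: 0 live cells
(generation 1 grid is the final answer)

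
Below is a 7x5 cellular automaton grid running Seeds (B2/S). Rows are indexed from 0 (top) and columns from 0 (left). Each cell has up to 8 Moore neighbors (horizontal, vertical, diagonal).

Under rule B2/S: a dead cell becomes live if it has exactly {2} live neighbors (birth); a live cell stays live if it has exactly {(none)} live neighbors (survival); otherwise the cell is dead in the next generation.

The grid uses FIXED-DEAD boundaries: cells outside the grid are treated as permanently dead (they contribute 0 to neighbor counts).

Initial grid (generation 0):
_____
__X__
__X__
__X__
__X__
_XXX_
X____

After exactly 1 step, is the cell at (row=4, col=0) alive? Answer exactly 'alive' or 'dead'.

Simulating step by step:
Generation 0 (given above): 8 live cells
Generation 1: 4 live cells
_____
_X_X_
_____
_____
_____
X____
___X_

Cell (4,0) at generation 1: 0 -> dead

Answer: dead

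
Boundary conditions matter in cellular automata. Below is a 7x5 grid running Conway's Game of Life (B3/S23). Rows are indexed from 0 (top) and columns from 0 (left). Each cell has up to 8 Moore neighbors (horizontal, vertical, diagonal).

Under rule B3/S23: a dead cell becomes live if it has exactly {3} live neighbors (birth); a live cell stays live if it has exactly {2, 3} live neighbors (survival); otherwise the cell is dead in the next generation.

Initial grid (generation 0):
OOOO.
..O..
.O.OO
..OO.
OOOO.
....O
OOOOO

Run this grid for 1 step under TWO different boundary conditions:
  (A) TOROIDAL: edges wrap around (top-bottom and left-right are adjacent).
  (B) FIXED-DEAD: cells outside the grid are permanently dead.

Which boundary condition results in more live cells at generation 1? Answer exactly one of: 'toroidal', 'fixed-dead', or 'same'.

Answer: fixed-dead

Derivation:
Under TOROIDAL boundary, generation 1:
.....
.....
.O..O
.....
OO...
.....
.....
Population = 4

Under FIXED-DEAD boundary, generation 1:
.OOO.
O...O
.O..O
O....
.O..O
....O
.OOOO
Population = 15

Comparison: toroidal=4, fixed-dead=15 -> fixed-dead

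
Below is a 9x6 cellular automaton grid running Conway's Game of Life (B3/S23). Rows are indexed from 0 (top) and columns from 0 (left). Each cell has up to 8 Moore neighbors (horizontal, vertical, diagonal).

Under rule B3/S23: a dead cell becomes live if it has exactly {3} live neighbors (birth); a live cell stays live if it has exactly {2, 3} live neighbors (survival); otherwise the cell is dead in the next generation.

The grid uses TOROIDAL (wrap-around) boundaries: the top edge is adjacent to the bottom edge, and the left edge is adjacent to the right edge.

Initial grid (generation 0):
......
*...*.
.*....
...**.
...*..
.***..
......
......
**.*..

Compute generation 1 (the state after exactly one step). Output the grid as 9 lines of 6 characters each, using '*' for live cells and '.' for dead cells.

Simulating step by step:
Generation 0 (given above): 12 live cells
Generation 1: 12 live cells
(generation 1 grid is the final answer)

Answer: **...*
......
...***
..***.
......
..**..
..*...
......
......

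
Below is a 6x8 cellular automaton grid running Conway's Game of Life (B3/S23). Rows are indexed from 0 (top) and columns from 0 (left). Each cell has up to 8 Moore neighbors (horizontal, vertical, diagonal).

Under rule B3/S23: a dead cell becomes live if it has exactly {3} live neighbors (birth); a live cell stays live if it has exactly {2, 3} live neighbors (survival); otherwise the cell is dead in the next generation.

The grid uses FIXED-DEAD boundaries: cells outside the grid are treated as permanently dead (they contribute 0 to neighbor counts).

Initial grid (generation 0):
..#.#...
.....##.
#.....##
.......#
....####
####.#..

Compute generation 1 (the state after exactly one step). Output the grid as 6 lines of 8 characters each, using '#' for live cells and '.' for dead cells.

Simulating step by step:
Generation 0 (given above): 17 live cells
Generation 1: 16 live cells
(generation 1 grid is the final answer)

Answer: .....#..
.....###
.....#.#
........
.#####.#
.###.#..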